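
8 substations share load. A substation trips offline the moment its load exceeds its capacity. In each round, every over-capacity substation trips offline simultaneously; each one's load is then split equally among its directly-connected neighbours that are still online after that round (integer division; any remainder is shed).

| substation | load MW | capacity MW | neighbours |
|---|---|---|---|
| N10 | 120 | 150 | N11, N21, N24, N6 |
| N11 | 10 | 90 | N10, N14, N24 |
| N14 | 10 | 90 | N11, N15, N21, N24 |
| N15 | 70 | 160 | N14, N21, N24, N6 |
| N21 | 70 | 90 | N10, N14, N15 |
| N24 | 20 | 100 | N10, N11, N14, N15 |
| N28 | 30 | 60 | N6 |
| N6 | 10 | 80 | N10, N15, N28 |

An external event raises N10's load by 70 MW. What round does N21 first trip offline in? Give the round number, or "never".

Round 1 — N10 at 190 > 150. N10 trips offline.
  N10 sheds 190 MW to N11, N21, N24, N6: 47 each (2 lost).
    N11: 10+47 = 57 ≤ 90
    N21: 70+47 = 117 > 90
    N24: 20+47 = 67 ≤ 100
    N6: 10+47 = 57 ≤ 80
Round 2 — N21 trips offline.
  N21 sheds 117 MW to N14, N15: 58 each (1 lost).
    N14: 10+58 = 68 ≤ 90
    N15: 70+58 = 128 ≤ 160
No further trips.

2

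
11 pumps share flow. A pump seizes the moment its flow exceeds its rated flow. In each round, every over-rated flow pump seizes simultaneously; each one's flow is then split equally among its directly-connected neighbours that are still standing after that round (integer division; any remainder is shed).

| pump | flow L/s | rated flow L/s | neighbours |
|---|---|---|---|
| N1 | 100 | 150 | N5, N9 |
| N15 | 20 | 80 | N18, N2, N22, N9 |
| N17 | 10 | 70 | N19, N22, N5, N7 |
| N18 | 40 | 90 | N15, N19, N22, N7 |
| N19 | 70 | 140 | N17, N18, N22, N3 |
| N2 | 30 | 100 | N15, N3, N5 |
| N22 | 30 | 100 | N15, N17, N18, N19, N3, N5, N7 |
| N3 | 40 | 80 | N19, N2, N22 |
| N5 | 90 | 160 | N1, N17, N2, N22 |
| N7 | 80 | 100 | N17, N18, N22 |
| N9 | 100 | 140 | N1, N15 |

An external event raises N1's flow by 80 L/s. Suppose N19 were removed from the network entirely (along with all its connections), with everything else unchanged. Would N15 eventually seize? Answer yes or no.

yes

With N19 removed:
Round 1 — N1 at 180 > 150. N1 seizes.
  N1 sheds 180 L/s to N5, N9: 90 each.
    N5: 90+90 = 180 > 160
    N9: 100+90 = 190 > 140
Round 2 — N5, N9 seize.
  N5 sheds 180 L/s to N17, N2, N22: 60 each.
    N17: 10+60 = 70 ≤ 70
    N2: 30+60 = 90 ≤ 100
    N22: 30+60 = 90 ≤ 100
  N9 sheds 190 L/s to N15: 190 each.
    N15: 20+190 = 210 > 80
Round 3 — N15 seizes.
  N15 sheds 210 L/s to N18, N2, N22: 70 each.
    N18: 40+70 = 110 > 90
    N2: 90+70 = 160 > 100
    N22: 90+70 = 160 > 100
Round 4 — N18, N2, N22 seize.
  N18 sheds 110 L/s to N7: 110 each.
    N7: 80+110 = 190 > 100
  N2 sheds 160 L/s to N3: 160 each.
    N3: 40+160 = 200 > 80
  N22 sheds 160 L/s to N17, N3, N7: 53 each (1 lost).
    N17: 70+53 = 123 > 70
    N3: 200+53 = 253 > 80
    N7: 190+53 = 243 > 100
Round 5 — N17, N3, N7 seize.
  N17 sheds 123 L/s: no online neighbours, lost.
  N3 sheds 253 L/s: no online neighbours, lost.
  N7 sheds 243 L/s: no online neighbours, lost.
No further seizures.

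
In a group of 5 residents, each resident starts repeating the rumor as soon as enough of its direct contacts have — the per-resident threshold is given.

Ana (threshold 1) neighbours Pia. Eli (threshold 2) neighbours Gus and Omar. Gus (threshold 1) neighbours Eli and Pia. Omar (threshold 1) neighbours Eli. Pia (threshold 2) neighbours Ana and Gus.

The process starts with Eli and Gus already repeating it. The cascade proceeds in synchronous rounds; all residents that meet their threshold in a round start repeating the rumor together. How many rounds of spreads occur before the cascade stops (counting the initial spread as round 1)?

Round 1 — Eli, Gus start repeating the rumor (initial).
Round 2 — checking thresholds:
  Omar: 1 of 1 neighbours ≥ 1, starts repeating the rumor.
  Pia: 1 of 2 neighbours < 2, not yet.
Round 3 — no new spreads; cascade stops.

2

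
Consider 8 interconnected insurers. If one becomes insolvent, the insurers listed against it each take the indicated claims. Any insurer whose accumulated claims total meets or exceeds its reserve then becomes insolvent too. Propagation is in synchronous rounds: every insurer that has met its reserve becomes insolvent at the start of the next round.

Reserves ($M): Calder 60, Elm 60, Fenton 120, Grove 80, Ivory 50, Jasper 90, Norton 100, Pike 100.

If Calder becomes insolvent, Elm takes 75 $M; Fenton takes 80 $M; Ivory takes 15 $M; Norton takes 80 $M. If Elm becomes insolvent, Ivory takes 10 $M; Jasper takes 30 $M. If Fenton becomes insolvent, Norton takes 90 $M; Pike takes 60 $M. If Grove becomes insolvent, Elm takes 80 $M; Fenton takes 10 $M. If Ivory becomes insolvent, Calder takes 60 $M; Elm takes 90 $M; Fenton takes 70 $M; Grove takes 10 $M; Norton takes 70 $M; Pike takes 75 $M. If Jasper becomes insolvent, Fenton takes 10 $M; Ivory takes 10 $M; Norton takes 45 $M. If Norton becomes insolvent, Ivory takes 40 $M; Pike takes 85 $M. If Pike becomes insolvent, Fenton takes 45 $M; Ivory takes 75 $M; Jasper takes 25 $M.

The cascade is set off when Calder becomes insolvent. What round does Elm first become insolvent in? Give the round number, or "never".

Round 1 — Calder becomes insolvent (initial).
  Elm: +75 → 75 ≥ 60
  Fenton: +80 → 80 < 120
  Ivory: +15 → 15 < 50
  Norton: +80 → 80 < 100
Round 2 — Elm becomes insolvent.
  Ivory: +10 → 25 < 50
  Jasper: +30 → 30 < 90
No further insolvencies.

2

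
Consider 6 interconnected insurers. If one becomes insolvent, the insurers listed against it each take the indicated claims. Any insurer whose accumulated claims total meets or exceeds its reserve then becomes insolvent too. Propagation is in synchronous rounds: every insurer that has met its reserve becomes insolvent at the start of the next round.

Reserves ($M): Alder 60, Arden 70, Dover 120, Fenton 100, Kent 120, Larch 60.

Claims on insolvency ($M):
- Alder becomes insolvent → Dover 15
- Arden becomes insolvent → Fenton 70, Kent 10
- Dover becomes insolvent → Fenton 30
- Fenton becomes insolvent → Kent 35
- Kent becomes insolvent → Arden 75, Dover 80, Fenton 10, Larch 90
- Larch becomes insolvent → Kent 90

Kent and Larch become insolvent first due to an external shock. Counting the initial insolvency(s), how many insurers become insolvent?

Round 1 — Kent, Larch become insolvent (initial).
  Arden: +75 → 75 ≥ 70
  Dover: +80 → 80 < 120
  Fenton: +10 → 10 < 100
Round 2 — Arden becomes insolvent.
  Fenton: +70 → 80 < 100
No further insolvencies.

3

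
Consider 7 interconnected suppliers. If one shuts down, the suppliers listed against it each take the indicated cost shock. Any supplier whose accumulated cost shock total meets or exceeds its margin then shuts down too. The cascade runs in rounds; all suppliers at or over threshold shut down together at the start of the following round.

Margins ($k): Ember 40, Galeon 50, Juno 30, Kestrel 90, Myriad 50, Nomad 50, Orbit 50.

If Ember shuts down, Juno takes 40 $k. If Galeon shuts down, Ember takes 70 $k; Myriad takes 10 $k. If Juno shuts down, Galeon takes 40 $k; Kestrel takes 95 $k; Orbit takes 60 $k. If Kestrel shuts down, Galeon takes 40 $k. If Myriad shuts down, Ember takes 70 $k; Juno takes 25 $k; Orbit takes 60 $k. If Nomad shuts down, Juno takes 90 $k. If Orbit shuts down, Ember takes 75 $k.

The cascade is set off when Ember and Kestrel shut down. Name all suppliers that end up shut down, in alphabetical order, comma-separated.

Round 1 — Ember, Kestrel shut down (initial).
  Galeon: +40 → 40 < 50
  Juno: +40 → 40 ≥ 30
Round 2 — Juno shuts down.
  Galeon: +40 → 80 ≥ 50
  Orbit: +60 → 60 ≥ 50
Round 3 — Galeon, Orbit shut down.
  Myriad: +10 → 10 < 50
No further shutdowns.

Ember, Galeon, Juno, Kestrel, Orbit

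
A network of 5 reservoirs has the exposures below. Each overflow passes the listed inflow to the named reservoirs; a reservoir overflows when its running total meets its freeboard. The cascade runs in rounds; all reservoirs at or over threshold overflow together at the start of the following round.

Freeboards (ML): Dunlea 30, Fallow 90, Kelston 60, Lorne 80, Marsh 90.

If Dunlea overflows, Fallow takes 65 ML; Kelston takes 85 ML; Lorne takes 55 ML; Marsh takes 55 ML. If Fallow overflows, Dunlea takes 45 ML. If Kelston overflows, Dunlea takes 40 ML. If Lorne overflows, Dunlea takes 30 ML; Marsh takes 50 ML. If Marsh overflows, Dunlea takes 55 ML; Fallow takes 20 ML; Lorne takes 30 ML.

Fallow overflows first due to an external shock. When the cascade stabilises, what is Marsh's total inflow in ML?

Round 1 — Fallow overflows (initial).
  Dunlea: +45 → 45 ≥ 30
Round 2 — Dunlea overflows.
  Kelston: +85 → 85 ≥ 60
  Lorne: +55 → 55 < 80
  Marsh: +55 → 55 < 90
Round 3 — Kelston overflows.
No further overflows.

55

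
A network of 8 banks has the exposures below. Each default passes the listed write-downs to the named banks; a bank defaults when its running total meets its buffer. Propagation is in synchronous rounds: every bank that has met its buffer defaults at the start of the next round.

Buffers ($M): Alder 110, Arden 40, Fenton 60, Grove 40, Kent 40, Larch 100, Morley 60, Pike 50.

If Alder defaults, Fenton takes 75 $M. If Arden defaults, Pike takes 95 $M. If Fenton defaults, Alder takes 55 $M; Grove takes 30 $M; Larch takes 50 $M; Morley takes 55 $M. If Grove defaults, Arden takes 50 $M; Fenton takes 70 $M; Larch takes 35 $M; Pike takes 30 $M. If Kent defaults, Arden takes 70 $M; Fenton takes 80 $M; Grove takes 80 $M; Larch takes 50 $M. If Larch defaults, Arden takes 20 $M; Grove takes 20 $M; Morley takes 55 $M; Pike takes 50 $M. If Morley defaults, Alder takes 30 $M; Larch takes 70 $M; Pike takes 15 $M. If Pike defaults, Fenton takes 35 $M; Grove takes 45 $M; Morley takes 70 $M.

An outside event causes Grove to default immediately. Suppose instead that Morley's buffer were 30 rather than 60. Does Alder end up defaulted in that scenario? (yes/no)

no

With Morley's buffer at 30:
Round 1 — Grove defaults (initial).
  Arden: +50 → 50 ≥ 40
  Fenton: +70 → 70 ≥ 60
  Larch: +35 → 35 < 100
  Pike: +30 → 30 < 50
Round 2 — Arden, Fenton default.
  Alder: +55 → 55 < 110
  Larch: +50 → 85 < 100
  Morley: +55 → 55 ≥ 30
  Pike: +95 → 125 ≥ 50
Round 3 — Morley, Pike default.
  Alder: +30 → 85 < 110
  Larch: +70 → 155 ≥ 100
Round 4 — Larch defaults.
No further defaults.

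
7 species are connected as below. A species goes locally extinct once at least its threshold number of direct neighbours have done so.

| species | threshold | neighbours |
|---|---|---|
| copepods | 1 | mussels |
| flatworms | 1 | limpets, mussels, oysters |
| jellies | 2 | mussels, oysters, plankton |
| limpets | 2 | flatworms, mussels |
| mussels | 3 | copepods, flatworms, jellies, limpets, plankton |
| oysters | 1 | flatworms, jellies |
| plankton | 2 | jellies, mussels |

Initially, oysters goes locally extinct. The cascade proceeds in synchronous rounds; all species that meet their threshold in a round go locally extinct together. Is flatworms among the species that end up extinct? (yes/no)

Round 1 — oysters goes locally extinct (initial).
Round 2 — checking thresholds:
  flatworms: 1 of 3 neighbours ≥ 1, goes locally extinct.
  jellies: 1 of 3 neighbours < 2, holds.
Round 3 — no new extinctions; cascade stops.

yes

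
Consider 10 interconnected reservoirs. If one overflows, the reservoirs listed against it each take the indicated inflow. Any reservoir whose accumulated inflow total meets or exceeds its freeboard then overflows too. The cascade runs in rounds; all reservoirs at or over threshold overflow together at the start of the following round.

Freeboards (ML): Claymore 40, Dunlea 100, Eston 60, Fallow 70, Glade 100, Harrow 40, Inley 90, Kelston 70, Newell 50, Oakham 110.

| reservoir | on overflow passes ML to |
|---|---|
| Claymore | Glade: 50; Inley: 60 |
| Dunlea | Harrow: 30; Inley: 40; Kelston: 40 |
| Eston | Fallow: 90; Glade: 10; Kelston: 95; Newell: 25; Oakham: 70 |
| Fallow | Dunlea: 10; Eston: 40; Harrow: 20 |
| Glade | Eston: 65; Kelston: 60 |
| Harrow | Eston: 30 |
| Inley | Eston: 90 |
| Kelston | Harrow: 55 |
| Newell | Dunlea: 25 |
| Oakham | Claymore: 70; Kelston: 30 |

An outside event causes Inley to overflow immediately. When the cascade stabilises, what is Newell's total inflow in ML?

25

Round 1 — Inley overflows (initial).
  Eston: +90 → 90 ≥ 60
Round 2 — Eston overflows.
  Fallow: +90 → 90 ≥ 70
  Glade: +10 → 10 < 100
  Kelston: +95 → 95 ≥ 70
  Newell: +25 → 25 < 50
  Oakham: +70 → 70 < 110
Round 3 — Fallow, Kelston overflow.
  Dunlea: +10 → 10 < 100
  Harrow: +20+55 → 75 ≥ 40
Round 4 — Harrow overflows.
No further overflows.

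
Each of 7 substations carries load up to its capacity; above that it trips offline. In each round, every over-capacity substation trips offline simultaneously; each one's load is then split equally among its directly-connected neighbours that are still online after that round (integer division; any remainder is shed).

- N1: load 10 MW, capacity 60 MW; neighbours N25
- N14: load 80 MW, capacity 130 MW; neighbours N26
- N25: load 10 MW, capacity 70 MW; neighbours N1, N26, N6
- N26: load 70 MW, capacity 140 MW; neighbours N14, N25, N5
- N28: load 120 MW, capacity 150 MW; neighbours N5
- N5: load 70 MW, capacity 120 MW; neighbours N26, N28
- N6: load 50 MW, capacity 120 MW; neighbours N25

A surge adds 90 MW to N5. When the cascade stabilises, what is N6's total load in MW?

92

Round 1 — N5 at 160 > 120. N5 trips offline.
  N5 sheds 160 MW to N26, N28: 80 each.
    N26: 70+80 = 150 > 140
    N28: 120+80 = 200 > 150
Round 2 — N26, N28 trip offline.
  N26 sheds 150 MW to N14, N25: 75 each.
    N14: 80+75 = 155 > 130
    N25: 10+75 = 85 > 70
  N28 sheds 200 MW: no online neighbours, lost.
Round 3 — N14, N25 trip offline.
  N14 sheds 155 MW: no online neighbours, lost.
  N25 sheds 85 MW to N1, N6: 42 each (1 lost).
    N1: 10+42 = 52 ≤ 60
    N6: 50+42 = 92 ≤ 120
No further trips.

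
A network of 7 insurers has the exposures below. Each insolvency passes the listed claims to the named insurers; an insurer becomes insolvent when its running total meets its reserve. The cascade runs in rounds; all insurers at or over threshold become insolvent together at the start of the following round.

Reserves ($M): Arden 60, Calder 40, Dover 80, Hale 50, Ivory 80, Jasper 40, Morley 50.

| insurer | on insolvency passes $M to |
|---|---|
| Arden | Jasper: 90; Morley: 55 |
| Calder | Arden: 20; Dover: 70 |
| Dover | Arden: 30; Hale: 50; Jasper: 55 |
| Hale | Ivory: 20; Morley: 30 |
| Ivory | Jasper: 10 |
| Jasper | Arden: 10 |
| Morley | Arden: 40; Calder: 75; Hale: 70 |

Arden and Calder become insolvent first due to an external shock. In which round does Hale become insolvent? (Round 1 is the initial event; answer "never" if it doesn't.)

Round 1 — Arden, Calder become insolvent (initial).
  Dover: +70 → 70 < 80
  Jasper: +90 → 90 ≥ 40
  Morley: +55 → 55 ≥ 50
Round 2 — Jasper, Morley become insolvent.
  Hale: +70 → 70 ≥ 50
Round 3 — Hale becomes insolvent.
  Ivory: +20 → 20 < 80
No further insolvencies.

3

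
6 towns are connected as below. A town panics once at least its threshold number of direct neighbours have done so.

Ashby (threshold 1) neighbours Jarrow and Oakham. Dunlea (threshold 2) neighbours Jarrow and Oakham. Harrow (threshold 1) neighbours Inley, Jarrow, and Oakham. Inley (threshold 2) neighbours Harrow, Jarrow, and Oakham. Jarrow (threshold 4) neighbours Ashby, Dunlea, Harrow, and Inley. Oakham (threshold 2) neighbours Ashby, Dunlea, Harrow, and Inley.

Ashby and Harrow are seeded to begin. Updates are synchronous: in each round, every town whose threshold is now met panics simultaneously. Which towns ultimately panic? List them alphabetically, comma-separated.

Ashby, Harrow, Inley, Oakham

Round 1 — Ashby, Harrow panic (initial).
Round 2 — checking thresholds:
  Inley: 1 of 3 neighbours < 2, holds.
  Jarrow: 2 of 4 neighbours < 4, holds.
  Oakham: 2 of 4 neighbours ≥ 2, panics.
Round 3 — checking thresholds:
  Dunlea: 1 of 2 neighbours < 2, holds.
  Inley: 2 of 3 neighbours ≥ 2, panics.
  Jarrow: 2 of 4 neighbours < 4, holds.
Round 4 — no new panics; cascade stops.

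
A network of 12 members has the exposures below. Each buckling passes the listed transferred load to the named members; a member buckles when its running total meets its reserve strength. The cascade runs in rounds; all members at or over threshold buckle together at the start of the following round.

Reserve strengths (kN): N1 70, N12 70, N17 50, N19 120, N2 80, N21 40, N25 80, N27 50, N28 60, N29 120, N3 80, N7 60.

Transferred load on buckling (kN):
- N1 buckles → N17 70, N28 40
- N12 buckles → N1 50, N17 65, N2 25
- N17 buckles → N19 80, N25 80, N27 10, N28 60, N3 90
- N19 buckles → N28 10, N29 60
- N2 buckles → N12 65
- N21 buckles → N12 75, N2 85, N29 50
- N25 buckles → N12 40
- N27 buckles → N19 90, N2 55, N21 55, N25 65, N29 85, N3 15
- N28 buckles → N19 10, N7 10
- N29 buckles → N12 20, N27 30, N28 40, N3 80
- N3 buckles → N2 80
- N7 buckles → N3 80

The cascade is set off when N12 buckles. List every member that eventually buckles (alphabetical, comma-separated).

Round 1 — N12 buckles (initial).
  N1: +50 → 50 < 70
  N17: +65 → 65 ≥ 50
  N2: +25 → 25 < 80
Round 2 — N17 buckles.
  N19: +80 → 80 < 120
  N25: +80 → 80 ≥ 80
  N27: +10 → 10 < 50
  N28: +60 → 60 ≥ 60
  N3: +90 → 90 ≥ 80
Round 3 — N25, N28, N3 buckle.
  N19: +10 → 90 < 120
  N2: +80 → 105 ≥ 80
  N7: +10 → 10 < 60
Round 4 — N2 buckles.
No further bucklings.

N12, N17, N2, N25, N28, N3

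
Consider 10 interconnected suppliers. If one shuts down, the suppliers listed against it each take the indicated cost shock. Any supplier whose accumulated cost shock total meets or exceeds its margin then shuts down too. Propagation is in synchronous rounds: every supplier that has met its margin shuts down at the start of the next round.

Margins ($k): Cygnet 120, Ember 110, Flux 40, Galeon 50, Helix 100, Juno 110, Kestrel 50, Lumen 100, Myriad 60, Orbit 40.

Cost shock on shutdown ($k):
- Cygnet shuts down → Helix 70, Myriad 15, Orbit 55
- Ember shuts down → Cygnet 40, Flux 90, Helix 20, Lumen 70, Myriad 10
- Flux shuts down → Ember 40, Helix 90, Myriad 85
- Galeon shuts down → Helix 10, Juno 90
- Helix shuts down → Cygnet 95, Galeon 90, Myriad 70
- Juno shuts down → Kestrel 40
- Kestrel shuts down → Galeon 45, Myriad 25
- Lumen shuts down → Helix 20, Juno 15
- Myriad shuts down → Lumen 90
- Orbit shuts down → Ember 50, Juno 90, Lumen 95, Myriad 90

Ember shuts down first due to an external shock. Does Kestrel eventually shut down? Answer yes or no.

no

Round 1 — Ember shuts down (initial).
  Cygnet: +40 → 40 < 120
  Flux: +90 → 90 ≥ 40
  Helix: +20 → 20 < 100
  Lumen: +70 → 70 < 100
  Myriad: +10 → 10 < 60
Round 2 — Flux shuts down.
  Helix: +90 → 110 ≥ 100
  Myriad: +85 → 95 ≥ 60
Round 3 — Helix, Myriad shut down.
  Cygnet: +95 → 135 ≥ 120
  Galeon: +90 → 90 ≥ 50
  Lumen: +90 → 160 ≥ 100
Round 4 — Cygnet, Galeon, Lumen shut down.
  Juno: +90+15 → 105 < 110
  Orbit: +55 → 55 ≥ 40
Round 5 — Orbit shuts down.
  Juno: +90 → 195 ≥ 110
Round 6 — Juno shuts down.
  Kestrel: +40 → 40 < 50
No further shutdowns.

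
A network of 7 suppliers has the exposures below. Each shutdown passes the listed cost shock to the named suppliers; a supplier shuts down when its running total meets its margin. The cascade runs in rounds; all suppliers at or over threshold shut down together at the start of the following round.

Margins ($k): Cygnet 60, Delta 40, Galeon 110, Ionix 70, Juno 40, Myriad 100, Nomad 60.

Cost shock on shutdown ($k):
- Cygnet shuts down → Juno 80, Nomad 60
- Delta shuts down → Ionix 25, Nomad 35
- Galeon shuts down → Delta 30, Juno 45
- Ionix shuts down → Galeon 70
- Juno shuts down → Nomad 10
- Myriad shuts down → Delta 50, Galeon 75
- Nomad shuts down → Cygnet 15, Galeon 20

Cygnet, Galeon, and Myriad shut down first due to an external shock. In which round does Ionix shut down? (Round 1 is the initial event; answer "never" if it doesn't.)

Round 1 — Cygnet, Galeon, Myriad shut down (initial).
  Delta: +30+50 → 80 ≥ 40
  Juno: +80+45 → 125 ≥ 40
  Nomad: +60 → 60 ≥ 60
Round 2 — Delta, Juno, Nomad shut down.
  Ionix: +25 → 25 < 70
No further shutdowns.

never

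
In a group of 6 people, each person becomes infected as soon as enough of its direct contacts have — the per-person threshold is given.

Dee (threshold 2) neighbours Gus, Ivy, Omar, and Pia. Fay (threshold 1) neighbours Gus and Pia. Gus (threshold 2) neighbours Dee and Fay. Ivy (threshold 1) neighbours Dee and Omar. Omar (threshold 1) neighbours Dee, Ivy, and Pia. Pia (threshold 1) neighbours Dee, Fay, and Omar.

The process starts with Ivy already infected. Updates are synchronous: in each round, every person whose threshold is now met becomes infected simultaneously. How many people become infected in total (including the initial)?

6

Round 1 — Ivy becomes infected (initial).
Round 2 — checking thresholds:
  Dee: 1 of 4 neighbours < 2, not yet.
  Omar: 1 of 3 neighbours ≥ 1, becomes infected.
Round 3 — checking thresholds:
  Dee: 2 of 4 neighbours ≥ 2, becomes infected.
  Pia: 1 of 3 neighbours ≥ 1, becomes infected.
Round 4 — checking thresholds:
  Fay: 1 of 2 neighbours ≥ 1, becomes infected.
  Gus: 1 of 2 neighbours < 2, not yet.
Round 5 — checking thresholds:
  Gus: 2 of 2 neighbours ≥ 2, becomes infected.
Round 6 — no new infections; cascade stops.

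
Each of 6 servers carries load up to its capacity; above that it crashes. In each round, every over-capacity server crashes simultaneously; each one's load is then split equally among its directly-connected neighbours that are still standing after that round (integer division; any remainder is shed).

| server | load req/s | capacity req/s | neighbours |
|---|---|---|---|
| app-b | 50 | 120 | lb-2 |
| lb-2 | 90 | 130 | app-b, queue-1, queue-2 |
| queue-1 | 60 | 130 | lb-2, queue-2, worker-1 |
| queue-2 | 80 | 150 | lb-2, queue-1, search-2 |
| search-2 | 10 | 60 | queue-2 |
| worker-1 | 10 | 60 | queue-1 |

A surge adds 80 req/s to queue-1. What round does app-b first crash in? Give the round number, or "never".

Round 1 — queue-1 at 140 > 130. queue-1 crashes.
  queue-1 sheds 140 req/s to lb-2, queue-2, worker-1: 46 each (2 lost).
    lb-2: 90+46 = 136 > 130
    queue-2: 80+46 = 126 ≤ 150
    worker-1: 10+46 = 56 ≤ 60
Round 2 — lb-2 crashes.
  lb-2 sheds 136 req/s to app-b, queue-2: 68 each.
    app-b: 50+68 = 118 ≤ 120
    queue-2: 126+68 = 194 > 150
Round 3 — queue-2 crashes.
  queue-2 sheds 194 req/s to search-2: 194 each.
    search-2: 10+194 = 204 > 60
Round 4 — search-2 crashes.
  search-2 sheds 204 req/s: no online neighbours, lost.
No further crashes.

never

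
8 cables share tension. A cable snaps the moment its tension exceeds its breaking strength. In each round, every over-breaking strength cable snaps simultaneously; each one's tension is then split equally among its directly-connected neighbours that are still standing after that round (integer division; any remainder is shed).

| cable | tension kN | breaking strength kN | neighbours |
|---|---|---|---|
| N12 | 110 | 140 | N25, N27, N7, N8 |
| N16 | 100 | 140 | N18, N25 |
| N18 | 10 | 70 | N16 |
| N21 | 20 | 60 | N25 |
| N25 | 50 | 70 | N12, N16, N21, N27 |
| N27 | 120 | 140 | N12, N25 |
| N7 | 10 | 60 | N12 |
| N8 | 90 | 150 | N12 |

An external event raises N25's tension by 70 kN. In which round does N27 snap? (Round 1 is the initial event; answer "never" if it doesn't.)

Round 1 — N25 at 120 > 70. N25 snaps.
  N25 sheds 120 kN to N12, N16, N21, N27: 30 each.
    N12: 110+30 = 140 ≤ 140
    N16: 100+30 = 130 ≤ 140
    N21: 20+30 = 50 ≤ 60
    N27: 120+30 = 150 > 140
Round 2 — N27 snaps.
  N27 sheds 150 kN to N12: 150 each.
    N12: 140+150 = 290 > 140
Round 3 — N12 snaps.
  N12 sheds 290 kN to N7, N8: 145 each.
    N7: 10+145 = 155 > 60
    N8: 90+145 = 235 > 150
Round 4 — N7, N8 snap.
  N7 sheds 155 kN: no online neighbours, lost.
  N8 sheds 235 kN: no online neighbours, lost.
No further breaks.

2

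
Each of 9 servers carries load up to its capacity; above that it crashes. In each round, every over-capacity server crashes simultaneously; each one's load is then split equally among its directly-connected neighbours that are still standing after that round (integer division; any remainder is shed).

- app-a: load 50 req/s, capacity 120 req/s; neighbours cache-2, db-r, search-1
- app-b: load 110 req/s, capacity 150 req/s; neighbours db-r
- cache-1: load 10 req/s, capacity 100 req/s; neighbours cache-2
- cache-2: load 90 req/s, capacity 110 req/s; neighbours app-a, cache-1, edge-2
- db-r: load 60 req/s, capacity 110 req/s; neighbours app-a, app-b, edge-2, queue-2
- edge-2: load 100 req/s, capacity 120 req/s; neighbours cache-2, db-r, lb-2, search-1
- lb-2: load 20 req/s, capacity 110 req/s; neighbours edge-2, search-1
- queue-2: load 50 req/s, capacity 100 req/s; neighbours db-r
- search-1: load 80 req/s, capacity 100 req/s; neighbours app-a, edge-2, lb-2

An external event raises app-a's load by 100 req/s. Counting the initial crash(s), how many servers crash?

8

Round 1 — app-a at 150 > 120. app-a crashes.
  app-a sheds 150 req/s to cache-2, db-r, search-1: 50 each.
    cache-2: 90+50 = 140 > 110
    db-r: 60+50 = 110 ≤ 110
    search-1: 80+50 = 130 > 100
Round 2 — cache-2, search-1 crash.
  cache-2 sheds 140 req/s to cache-1, edge-2: 70 each.
    cache-1: 10+70 = 80 ≤ 100
    edge-2: 100+70 = 170 > 120
  search-1 sheds 130 req/s to edge-2, lb-2: 65 each.
    edge-2: 170+65 = 235 > 120
    lb-2: 20+65 = 85 ≤ 110
Round 3 — edge-2 crashes.
  edge-2 sheds 235 req/s to db-r, lb-2: 117 each (1 lost).
    db-r: 110+117 = 227 > 110
    lb-2: 85+117 = 202 > 110
Round 4 — db-r, lb-2 crash.
  db-r sheds 227 req/s to app-b, queue-2: 113 each (1 lost).
    app-b: 110+113 = 223 > 150
    queue-2: 50+113 = 163 > 100
  lb-2 sheds 202 req/s: no online neighbours, lost.
Round 5 — app-b, queue-2 crash.
  app-b sheds 223 req/s: no online neighbours, lost.
  queue-2 sheds 163 req/s: no online neighbours, lost.
No further crashes.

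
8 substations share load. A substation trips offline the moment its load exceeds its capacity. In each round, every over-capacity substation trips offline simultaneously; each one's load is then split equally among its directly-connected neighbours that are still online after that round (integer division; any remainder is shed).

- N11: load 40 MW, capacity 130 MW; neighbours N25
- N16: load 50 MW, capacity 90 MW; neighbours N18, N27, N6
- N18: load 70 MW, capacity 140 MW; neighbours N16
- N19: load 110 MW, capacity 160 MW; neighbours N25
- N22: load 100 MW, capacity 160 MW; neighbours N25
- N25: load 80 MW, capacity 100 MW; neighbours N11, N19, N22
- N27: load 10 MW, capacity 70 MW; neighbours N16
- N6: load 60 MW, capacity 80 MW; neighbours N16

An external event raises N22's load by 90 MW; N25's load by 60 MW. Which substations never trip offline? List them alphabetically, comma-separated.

N11, N16, N18, N27, N6

Round 1 — N22 at 190 > 160; N25 at 140 > 100. N22, N25 trip offline.
  N22 sheds 190 MW: no online neighbours, lost.
  N25 sheds 140 MW to N11, N19: 70 each.
    N11: 40+70 = 110 ≤ 130
    N19: 110+70 = 180 > 160
Round 2 — N19 trips offline.
  N19 sheds 180 MW: no online neighbours, lost.
No further trips.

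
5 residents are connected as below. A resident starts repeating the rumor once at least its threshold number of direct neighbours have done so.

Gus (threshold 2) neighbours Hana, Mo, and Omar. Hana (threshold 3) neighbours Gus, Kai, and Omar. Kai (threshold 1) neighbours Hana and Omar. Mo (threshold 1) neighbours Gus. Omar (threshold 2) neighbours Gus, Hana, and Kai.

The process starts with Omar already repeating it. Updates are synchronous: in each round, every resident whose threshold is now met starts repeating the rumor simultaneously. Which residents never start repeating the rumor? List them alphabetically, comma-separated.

Round 1 — Omar starts repeating the rumor (initial).
Round 2 — checking thresholds:
  Gus: 1 of 3 neighbours < 2, holds.
  Hana: 1 of 3 neighbours < 3, holds.
  Kai: 1 of 2 neighbours ≥ 1, starts repeating the rumor.
Round 3 — no new spreads; cascade stops.

Gus, Hana, Mo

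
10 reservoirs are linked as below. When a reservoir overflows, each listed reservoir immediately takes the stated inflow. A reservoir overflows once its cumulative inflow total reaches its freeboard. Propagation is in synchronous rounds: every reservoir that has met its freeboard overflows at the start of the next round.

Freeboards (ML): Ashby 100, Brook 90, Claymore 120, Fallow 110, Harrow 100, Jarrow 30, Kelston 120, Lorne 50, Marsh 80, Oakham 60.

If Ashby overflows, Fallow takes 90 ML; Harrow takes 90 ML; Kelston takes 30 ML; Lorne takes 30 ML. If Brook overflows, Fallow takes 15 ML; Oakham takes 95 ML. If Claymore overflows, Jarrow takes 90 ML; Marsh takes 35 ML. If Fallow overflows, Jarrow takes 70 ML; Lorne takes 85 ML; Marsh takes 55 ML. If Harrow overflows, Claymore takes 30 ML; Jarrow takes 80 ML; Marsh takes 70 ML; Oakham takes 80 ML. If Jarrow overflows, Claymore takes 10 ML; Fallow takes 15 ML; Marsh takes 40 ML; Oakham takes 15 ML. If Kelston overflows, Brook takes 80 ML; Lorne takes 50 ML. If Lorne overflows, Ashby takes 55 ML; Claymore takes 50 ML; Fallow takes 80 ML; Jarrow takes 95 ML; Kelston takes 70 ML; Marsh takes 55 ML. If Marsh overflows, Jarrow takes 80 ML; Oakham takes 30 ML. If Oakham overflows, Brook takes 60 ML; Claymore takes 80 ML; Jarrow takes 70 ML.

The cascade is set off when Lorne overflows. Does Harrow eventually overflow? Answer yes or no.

Round 1 — Lorne overflows (initial).
  Ashby: +55 → 55 < 100
  Claymore: +50 → 50 < 120
  Fallow: +80 → 80 < 110
  Jarrow: +95 → 95 ≥ 30
  Kelston: +70 → 70 < 120
  Marsh: +55 → 55 < 80
Round 2 — Jarrow overflows.
  Claymore: +10 → 60 < 120
  Fallow: +15 → 95 < 110
  Marsh: +40 → 95 ≥ 80
  Oakham: +15 → 15 < 60
Round 3 — Marsh overflows.
  Oakham: +30 → 45 < 60
No further overflows.

no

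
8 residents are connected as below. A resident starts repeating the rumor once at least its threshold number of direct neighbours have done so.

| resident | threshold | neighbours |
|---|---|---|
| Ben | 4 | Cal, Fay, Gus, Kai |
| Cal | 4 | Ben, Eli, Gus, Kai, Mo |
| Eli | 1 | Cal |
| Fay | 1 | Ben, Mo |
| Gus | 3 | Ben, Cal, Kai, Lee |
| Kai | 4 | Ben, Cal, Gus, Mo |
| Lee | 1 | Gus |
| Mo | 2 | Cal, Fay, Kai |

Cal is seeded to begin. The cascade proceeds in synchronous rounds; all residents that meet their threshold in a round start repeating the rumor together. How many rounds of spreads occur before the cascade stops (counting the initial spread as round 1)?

Round 1 — Cal starts repeating the rumor (initial).
Round 2 — checking thresholds:
  Ben: 1 of 4 neighbours < 4, holds.
  Eli: 1 of 1 neighbours ≥ 1, starts repeating the rumor.
  Gus: 1 of 4 neighbours < 3, holds.
  Kai: 1 of 4 neighbours < 4, holds.
  Mo: 1 of 3 neighbours < 2, holds.
Round 3 — no new spreads; cascade stops.

2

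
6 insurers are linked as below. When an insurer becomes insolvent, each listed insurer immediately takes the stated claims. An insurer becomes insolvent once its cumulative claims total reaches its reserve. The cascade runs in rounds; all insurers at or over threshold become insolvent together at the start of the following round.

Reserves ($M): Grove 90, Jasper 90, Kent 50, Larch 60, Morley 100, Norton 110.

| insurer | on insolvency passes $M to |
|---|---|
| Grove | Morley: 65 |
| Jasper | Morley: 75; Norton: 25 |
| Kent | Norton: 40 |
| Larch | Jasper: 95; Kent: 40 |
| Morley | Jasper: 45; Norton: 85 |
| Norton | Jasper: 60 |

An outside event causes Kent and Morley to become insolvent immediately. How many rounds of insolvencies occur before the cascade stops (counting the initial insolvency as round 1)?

Round 1 — Kent, Morley become insolvent (initial).
  Jasper: +45 → 45 < 90
  Norton: +40+85 → 125 ≥ 110
Round 2 — Norton becomes insolvent.
  Jasper: +60 → 105 ≥ 90
Round 3 — Jasper becomes insolvent.
No further insolvencies.

3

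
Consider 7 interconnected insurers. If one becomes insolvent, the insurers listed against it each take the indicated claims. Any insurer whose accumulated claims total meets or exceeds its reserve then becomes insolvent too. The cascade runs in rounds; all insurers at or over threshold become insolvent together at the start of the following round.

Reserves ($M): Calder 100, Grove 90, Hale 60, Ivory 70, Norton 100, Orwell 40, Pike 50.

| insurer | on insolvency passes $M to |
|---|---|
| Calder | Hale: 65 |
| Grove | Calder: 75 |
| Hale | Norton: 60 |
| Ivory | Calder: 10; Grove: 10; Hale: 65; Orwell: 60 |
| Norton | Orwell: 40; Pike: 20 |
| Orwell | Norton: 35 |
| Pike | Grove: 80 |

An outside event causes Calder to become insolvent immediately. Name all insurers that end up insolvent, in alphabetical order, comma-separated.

Round 1 — Calder becomes insolvent (initial).
  Hale: +65 → 65 ≥ 60
Round 2 — Hale becomes insolvent.
  Norton: +60 → 60 < 100
No further insolvencies.

Calder, Hale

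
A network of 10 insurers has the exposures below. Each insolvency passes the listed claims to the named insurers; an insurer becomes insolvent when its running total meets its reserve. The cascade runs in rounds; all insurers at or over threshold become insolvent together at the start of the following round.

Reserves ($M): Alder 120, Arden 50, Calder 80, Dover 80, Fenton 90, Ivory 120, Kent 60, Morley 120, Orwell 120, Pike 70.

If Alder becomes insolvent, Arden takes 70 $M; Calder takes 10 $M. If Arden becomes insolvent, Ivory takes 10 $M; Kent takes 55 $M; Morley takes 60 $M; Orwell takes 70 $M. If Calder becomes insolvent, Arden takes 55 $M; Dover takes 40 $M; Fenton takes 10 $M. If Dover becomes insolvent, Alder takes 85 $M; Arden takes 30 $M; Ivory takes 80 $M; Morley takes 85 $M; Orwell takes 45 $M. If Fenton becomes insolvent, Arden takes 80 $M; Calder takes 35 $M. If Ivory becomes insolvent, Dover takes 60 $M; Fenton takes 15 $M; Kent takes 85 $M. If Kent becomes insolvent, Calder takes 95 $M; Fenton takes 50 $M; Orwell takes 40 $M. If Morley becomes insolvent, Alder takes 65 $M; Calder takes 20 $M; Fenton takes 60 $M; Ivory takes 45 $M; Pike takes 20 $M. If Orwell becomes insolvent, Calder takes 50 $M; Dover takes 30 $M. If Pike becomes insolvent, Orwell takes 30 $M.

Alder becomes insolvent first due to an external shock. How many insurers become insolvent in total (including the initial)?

Round 1 — Alder becomes insolvent (initial).
  Arden: +70 → 70 ≥ 50
  Calder: +10 → 10 < 80
Round 2 — Arden becomes insolvent.
  Ivory: +10 → 10 < 120
  Kent: +55 → 55 < 60
  Morley: +60 → 60 < 120
  Orwell: +70 → 70 < 120
No further insolvencies.

2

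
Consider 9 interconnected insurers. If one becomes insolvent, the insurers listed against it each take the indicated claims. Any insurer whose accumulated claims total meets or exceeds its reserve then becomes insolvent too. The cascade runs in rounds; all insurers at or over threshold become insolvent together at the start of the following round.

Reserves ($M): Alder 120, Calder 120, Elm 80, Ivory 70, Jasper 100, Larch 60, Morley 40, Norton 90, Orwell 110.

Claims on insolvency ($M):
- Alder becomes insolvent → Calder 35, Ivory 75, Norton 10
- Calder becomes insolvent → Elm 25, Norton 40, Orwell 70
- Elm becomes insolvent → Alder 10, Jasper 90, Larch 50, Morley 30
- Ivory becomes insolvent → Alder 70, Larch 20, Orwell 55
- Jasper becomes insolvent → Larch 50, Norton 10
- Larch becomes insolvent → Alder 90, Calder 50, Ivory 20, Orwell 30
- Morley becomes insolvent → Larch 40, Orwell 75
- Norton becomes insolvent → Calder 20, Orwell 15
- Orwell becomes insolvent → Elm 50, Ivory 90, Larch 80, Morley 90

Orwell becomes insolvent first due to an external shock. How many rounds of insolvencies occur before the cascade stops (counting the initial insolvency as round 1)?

3

Round 1 — Orwell becomes insolvent (initial).
  Elm: +50 → 50 < 80
  Ivory: +90 → 90 ≥ 70
  Larch: +80 → 80 ≥ 60
  Morley: +90 → 90 ≥ 40
Round 2 — Ivory, Larch, Morley become insolvent.
  Alder: +70+90 → 160 ≥ 120
  Calder: +50 → 50 < 120
Round 3 — Alder becomes insolvent.
  Calder: +35 → 85 < 120
  Norton: +10 → 10 < 90
No further insolvencies.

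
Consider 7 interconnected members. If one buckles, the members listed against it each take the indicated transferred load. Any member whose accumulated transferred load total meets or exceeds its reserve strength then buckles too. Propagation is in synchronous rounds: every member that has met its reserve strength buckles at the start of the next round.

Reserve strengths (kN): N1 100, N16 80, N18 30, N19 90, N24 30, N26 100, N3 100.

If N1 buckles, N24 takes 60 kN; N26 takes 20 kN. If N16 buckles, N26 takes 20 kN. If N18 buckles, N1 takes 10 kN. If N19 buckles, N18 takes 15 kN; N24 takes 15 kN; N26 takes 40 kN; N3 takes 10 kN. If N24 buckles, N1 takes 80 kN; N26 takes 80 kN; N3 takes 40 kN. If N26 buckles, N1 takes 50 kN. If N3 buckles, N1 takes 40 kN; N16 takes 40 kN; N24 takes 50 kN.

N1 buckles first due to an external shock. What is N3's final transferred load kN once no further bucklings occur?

40

Round 1 — N1 buckles (initial).
  N24: +60 → 60 ≥ 30
  N26: +20 → 20 < 100
Round 2 — N24 buckles.
  N26: +80 → 100 ≥ 100
  N3: +40 → 40 < 100
Round 3 — N26 buckles.
No further bucklings.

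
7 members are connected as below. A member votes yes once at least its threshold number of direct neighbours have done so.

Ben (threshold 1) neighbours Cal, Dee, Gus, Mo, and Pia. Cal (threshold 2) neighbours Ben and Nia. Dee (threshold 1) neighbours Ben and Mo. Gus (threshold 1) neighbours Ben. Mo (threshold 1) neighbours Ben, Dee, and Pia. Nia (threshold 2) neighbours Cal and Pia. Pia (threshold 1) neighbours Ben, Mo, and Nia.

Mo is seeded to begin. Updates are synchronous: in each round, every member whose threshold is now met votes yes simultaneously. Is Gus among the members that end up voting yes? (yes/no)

yes

Round 1 — Mo votes yes (initial).
Round 2 — checking thresholds:
  Ben: 1 of 5 neighbours ≥ 1, votes yes.
  Dee: 1 of 2 neighbours ≥ 1, votes yes.
  Pia: 1 of 3 neighbours ≥ 1, votes yes.
Round 3 — checking thresholds:
  Cal: 1 of 2 neighbours < 2, not yet.
  Gus: 1 of 1 neighbours ≥ 1, votes yes.
  Nia: 1 of 2 neighbours < 2, not yet.
Round 4 — no new yes votes; cascade stops.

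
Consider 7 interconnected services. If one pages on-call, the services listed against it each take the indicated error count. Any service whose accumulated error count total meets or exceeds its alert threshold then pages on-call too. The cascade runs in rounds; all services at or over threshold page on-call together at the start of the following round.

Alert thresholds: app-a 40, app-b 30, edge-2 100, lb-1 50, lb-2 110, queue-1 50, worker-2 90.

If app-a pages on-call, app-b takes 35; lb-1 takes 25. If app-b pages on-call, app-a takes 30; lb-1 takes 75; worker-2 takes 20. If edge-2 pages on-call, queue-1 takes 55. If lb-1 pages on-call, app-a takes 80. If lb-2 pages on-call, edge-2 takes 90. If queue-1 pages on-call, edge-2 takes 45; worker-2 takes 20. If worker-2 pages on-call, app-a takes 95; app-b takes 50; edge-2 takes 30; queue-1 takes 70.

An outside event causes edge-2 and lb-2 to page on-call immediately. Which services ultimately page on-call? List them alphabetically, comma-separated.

Round 1 — edge-2, lb-2 page on-call (initial).
  queue-1: +55 → 55 ≥ 50
Round 2 — queue-1 pages on-call.
  worker-2: +20 → 20 < 90
No further pages.

edge-2, lb-2, queue-1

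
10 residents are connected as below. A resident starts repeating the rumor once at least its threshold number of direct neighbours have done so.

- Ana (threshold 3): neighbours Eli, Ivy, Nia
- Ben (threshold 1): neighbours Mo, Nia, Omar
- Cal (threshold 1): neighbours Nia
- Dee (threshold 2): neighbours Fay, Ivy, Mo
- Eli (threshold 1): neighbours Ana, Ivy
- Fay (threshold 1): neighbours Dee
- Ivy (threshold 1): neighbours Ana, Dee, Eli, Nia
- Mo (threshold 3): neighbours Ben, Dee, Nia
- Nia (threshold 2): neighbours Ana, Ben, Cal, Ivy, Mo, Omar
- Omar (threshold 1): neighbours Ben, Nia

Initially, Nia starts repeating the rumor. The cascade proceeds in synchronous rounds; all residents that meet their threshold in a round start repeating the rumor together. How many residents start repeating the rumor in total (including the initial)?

Round 1 — Nia starts repeating the rumor (initial).
Round 2 — checking thresholds:
  Ana: 1 of 3 neighbours < 3, holds.
  Ben: 1 of 3 neighbours ≥ 1, starts repeating the rumor.
  Cal: 1 of 1 neighbours ≥ 1, starts repeating the rumor.
  Ivy: 1 of 4 neighbours ≥ 1, starts repeating the rumor.
  Mo: 1 of 3 neighbours < 3, holds.
  Omar: 1 of 2 neighbours ≥ 1, starts repeating the rumor.
Round 3 — checking thresholds:
  Ana: 2 of 3 neighbours < 3, holds.
  Dee: 1 of 3 neighbours < 2, holds.
  Eli: 1 of 2 neighbours ≥ 1, starts repeating the rumor.
  Mo: 2 of 3 neighbours < 3, holds.
Round 4 — checking thresholds:
  Ana: 3 of 3 neighbours ≥ 3, starts repeating the rumor.
  Dee: 1 of 3 neighbours < 2, holds.
  Mo: 2 of 3 neighbours < 3, holds.
Round 5 — no new spreads; cascade stops.

7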